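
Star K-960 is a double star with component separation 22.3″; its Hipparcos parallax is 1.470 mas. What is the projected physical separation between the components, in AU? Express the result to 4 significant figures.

d = 1/p = 1/0.001470″ = 680.27 pc.
At distance d (pc), an angle of θ arcsec spans θ·d AU: s = 22.3 × 680.27 = 15170 AU.

15170 AU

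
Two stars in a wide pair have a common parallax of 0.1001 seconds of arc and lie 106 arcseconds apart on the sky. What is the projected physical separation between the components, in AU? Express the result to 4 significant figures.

1059 AU

d = 1/p = 1/0.1001″ = 9.99 pc.
At distance d (pc), an angle of θ arcsec spans θ·d AU: s = 106 × 9.99 = 1058.9 AU.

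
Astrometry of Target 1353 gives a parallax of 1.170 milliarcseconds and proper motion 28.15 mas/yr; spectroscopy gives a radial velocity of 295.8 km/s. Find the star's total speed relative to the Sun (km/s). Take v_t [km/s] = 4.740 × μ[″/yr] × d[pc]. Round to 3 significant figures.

d = 1/p = 1/0.001170″ = 854.7 pc.
μ = 28.15 mas/yr = 0.02815 ″/yr.
v_t = 4.740 μ d = 4.740 × 0.02815 × 854.7 = 114.04 km/s.
v = √(v_r² + v_t²) = √(295.8² + 114.04²) = √100503 = 317.02 km/s.

317 km/s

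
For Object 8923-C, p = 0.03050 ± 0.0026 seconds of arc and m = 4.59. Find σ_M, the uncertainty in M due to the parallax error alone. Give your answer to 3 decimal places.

M = m − 5 log₁₀ d + 5 = m + 5 log₁₀ p + 5, so ∂M/∂p = 5/(p ln 10).
σ_M = (5/ln 10) · (σ_p/p) = 2.1715 × 0.0026/0.03050 = 2.1715 × 0.085246 = 0.18511.

σ_M = 0.185 mag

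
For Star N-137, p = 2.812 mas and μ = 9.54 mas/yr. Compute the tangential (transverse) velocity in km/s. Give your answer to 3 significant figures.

d = 1/p = 1/0.002812″ = 355.62 pc.
μ = 9.54 mas/yr = 0.00954 ″/yr.
v_t = 4.74 × μ × d = 4.74 × 0.00954 × 355.62 = 16.081 km/s.

16.1 km/s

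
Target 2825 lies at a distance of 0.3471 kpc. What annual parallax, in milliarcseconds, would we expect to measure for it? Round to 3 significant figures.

2.88 mas

d = 0.3471 kpc = 347.1 pc.
p = 1/d = 1/347.1 = 0.002881 arcsec.
= 0.002881 × 1000 = 2.881 mas.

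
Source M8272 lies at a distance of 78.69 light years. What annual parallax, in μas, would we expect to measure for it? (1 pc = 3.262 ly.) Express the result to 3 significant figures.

d = 78.69 ly ÷ 3.262 = 24.123 pc.
p = 1/d = 1/24.123 = 0.041454 arcsec.
= 0.041454 × 10⁶ = 41454 μas.

41500 μas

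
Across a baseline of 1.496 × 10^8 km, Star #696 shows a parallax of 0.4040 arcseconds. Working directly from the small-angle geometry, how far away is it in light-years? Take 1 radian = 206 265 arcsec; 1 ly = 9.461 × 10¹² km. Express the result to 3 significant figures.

θ = 0.4040″ = 0.4040/206265 = 1.9586 × 10^-6 rad.
d = B/θ = (1.496 × 10^8) / (1.9586 × 10^-6) = 7.6381 × 10^13 km = (7.6381 × 10^13) / (9.461 × 10^12) ly = 8.0732 ly.

8.07 ly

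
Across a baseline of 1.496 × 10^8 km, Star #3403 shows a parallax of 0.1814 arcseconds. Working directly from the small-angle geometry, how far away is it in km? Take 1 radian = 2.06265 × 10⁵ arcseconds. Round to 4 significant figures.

1.701 × 10^14 km

θ = 0.1814″ = 0.1814/206265 = 8.7945 × 10^-7 rad.
d = B/θ = (1.496 × 10^8) / (8.7945 × 10^-7) = 1.7011 × 10^14 km.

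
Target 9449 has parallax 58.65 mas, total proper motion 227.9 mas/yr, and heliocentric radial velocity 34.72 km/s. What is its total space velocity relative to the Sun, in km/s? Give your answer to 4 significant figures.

d = 1/p = 1/0.05865″ = 17.05 pc.
μ = 227.9 mas/yr = 0.2279 ″/yr.
v_t = 4.740 μ d = 4.740 × 0.2279 × 17.05 = 18.418 km/s.
v = √(v_r² + v_t²) = √(34.72² + 18.418²) = √1544.7 = 39.303 km/s.

39.30 km/s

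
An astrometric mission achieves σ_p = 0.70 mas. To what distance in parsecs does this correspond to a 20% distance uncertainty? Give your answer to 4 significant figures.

285.7 pc

σ_d/d = σ_p/p, so the condition is σ_p/p ≤ 0.20, i.e. p ≥ σ_p/0.20.
p_min = 0.70/0.20 = 3.5 mas = 0.0035 arcsec.
d_max = 1/p_min = 1/0.0035 = 285.71 pc.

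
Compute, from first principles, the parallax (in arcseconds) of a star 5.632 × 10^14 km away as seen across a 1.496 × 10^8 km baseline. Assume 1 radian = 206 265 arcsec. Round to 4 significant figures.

θ ≈ B/d = (1.496 × 10^8) / (5.632 × 10^14) = 2.6563 × 10^-7 rad.
In arcseconds: 2.6563 × 10^-7 × 206265 = 0.05479″.

0.05479 arcsec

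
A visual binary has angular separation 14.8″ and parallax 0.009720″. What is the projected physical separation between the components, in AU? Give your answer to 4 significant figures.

1523 AU

d = 1/p = 1/0.009720″ = 102.88 pc.
At distance d (pc), an angle of θ arcsec spans θ·d AU: s = 14.8 × 102.88 = 1522.6 AU.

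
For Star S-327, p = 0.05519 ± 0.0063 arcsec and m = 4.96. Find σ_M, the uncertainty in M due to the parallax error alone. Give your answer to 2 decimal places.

σ_M = 0.25 mag

M = m − 5 log₁₀ d + 5 = m + 5 log₁₀ p + 5, so ∂M/∂p = 5/(p ln 10).
σ_M = (5/ln 10) · (σ_p/p) = 2.1715 × 0.0063/0.05519 = 2.1715 × 0.11415 = 0.24788.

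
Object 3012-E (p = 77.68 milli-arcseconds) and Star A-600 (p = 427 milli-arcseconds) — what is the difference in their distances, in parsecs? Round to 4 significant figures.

d_A = 1/0.07768″ = 12.873 pc; d_B = 1/0.4270″ = 2.3419 pc.
|d_B − d_A| = |2.3419 − 12.873| = 10.531 pc.

10.53 pc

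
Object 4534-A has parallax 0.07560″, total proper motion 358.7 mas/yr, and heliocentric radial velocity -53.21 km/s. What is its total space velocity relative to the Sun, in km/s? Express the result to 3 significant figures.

d = 1/p = 1/0.07560″ = 13.228 pc.
μ = 358.7 mas/yr = 0.3587 ″/yr.
v_t = 4.740 μ d = 4.740 × 0.3587 × 13.228 = 22.491 km/s.
v = √(v_r² + v_t²) = √((-53.21)² + 22.491²) = √3337.15 = 57.768 km/s.

57.8 km/s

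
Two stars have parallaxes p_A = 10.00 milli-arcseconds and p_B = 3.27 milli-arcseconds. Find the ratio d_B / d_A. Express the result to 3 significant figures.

3.06

Since d = 1/p, d_B/d_A = p_A/p_B.
= 10.00 / 3.27 = 3.0581.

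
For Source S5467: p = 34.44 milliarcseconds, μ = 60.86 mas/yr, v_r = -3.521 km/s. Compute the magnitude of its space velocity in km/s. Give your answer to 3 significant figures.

d = 1/p = 1/0.03444″ = 29.036 pc.
μ = 60.86 mas/yr = 0.06086 ″/yr.
v_t = 4.740 μ d = 4.740 × 0.06086 × 29.036 = 8.3762 km/s.
v = √(v_r² + v_t²) = √((-3.521)² + 8.3762²) = √82.5582 = 9.0862 km/s.

9.09 km/s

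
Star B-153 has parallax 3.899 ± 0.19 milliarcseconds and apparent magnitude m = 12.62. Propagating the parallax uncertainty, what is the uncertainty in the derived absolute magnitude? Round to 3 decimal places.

σ_M = 0.106 mag

M = m − 5 log₁₀ d + 5 = m + 5 log₁₀ p + 5, so ∂M/∂p = 5/(p ln 10).
σ_M = (5/ln 10) · (σ_p/p) = 2.1715 × 0.19/3.899 = 2.1715 × 0.04873 = 0.10582.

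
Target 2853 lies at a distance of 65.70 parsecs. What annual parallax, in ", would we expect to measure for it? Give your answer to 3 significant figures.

0.0152 "

p = 1/d = 1/65.7 = 0.015221 arcsec.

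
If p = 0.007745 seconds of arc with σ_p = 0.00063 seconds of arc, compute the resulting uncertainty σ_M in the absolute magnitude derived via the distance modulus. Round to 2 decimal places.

σ_M = 0.18 mag

M = m − 5 log₁₀ d + 5 = m + 5 log₁₀ p + 5, so ∂M/∂p = 5/(p ln 10).
σ_M = (5/ln 10) · (σ_p/p) = 2.1715 × 0.00063/0.007745 = 2.1715 × 0.081343 = 0.17664.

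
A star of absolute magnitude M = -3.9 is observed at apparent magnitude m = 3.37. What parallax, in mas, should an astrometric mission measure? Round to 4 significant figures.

m − M = 3.37 − (-3.9) = 7.27.
d = 10^((m−M)/5 + 1) = 10^2.454 = 284.45 pc.
p = 1/d = 1/284.45 = 0.0035156 arcsec = 3.5156 mas.

3.516 mas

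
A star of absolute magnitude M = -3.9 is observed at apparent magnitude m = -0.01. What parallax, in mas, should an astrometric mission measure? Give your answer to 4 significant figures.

16.67 mas

m − M = -0.01 − (-3.9) = 3.89.
d = 10^((m−M)/5 + 1) = 10^1.778 = 59.979 pc.
p = 1/d = 1/59.979 = 0.016673 arcsec = 16.673 mas.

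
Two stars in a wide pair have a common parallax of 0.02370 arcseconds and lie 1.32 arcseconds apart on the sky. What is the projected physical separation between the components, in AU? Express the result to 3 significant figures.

55.7 AU

d = 1/p = 1/0.02370″ = 42.194 pc.
At distance d (pc), an angle of θ arcsec spans θ·d AU: s = 1.32 × 42.194 = 55.696 AU.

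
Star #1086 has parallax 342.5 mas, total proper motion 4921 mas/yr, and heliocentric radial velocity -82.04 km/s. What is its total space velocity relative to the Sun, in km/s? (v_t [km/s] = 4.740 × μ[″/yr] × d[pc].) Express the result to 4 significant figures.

106.6 km/s

d = 1/p = 1/0.3425″ = 2.9197 pc.
μ = 4921 mas/yr = 4.921 ″/yr.
v_t = 4.740 μ d = 4.740 × 4.921 × 2.9197 = 68.104 km/s.
v = √(v_r² + v_t²) = √((-82.04)² + 68.104²) = √11368.7 = 106.62 km/s.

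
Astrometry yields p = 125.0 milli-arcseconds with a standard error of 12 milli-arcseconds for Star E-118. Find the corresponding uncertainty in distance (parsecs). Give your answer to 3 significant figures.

0.768 pc

d = 1/p, so σ_d = σ_p / p².
σ_d = 0.0120 / (0.1250)² = 0.0120 / 0.015625 = 0.768 pc.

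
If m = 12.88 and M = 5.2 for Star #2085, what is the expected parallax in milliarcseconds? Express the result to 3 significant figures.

m − M = 12.88 − 5.2 = 7.68.
d = 10^((m−M)/5 + 1) = 10^2.536 = 343.56 pc.
p = 1/d = 1/343.56 = 0.0029107 arcsec = 2.9107 mas.

2.91 mas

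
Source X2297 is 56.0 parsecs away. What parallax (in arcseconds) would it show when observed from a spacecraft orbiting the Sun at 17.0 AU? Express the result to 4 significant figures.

p (arcsec) = B (AU) / d (pc).
p = 17.0 / 56.0 = 0.30357 arcsec.

0.3036 arcsec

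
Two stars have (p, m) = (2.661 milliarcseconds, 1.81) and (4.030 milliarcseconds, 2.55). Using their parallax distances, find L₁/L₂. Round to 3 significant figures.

d₁ = 1/p₁ = 1/0.002661″ = 375.8 pc; d₂ = 1/p₂ = 1/0.004030″ = 248.14 pc.
M₁ = m₁ − 5 log₁₀ d₁ + 5 = 1.81 − 12.8748 + 5 = -6.0648.
M₂ = 2.55 − 11.9735 + 5 = -4.4235.
L₁/L₂ = 10^(0.4(M₂ − M₁)) = 10^(0.4 × 1.6413) = 10^0.65652 = 4.5344.

L₁/L₂ = 4.53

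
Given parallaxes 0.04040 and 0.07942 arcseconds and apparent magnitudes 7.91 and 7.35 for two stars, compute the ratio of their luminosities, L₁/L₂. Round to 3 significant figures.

d₁ = 1/p₁ = 1/0.04040″ = 24.752 pc; d₂ = 1/p₂ = 1/0.07942″ = 12.591 pc.
M₁ = m₁ − 5 log₁₀ d₁ + 5 = 7.91 − 6.9681 + 5 = 5.9419.
M₂ = 7.35 − 5.5003 + 5 = 6.8497.
L₁/L₂ = 10^(0.4(M₂ − M₁)) = 10^(0.4 × 0.9078) = 10^0.36312 = 2.3074.

L₁/L₂ = 2.31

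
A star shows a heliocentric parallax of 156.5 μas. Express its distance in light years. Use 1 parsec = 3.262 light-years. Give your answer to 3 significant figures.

20800 light years

p = 156.5 μas = 0.0001565 arcsec.
d = 1/p = 1/0.0001565 = 6389.8 pc.
In light-years: 6389.8 × 3.262 = 20844 ly.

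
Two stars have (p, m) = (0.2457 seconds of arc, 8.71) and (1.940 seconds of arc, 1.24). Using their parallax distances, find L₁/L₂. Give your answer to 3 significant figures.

L₁/L₂ = 0.0641

d₁ = 1/p₁ = 1/0.2457″ = 4.07 pc; d₂ = 1/p₂ = 1/1.940″ = 0.51546 pc.
M₁ = m₁ − 5 log₁₀ d₁ + 5 = 8.71 − 3.0480 + 5 = 10.6620.
M₂ = 1.24 − (-1.4390) + 5 = 7.6790.
L₁/L₂ = 10^(0.4(M₂ − M₁)) = 10^(0.4 × (-2.9830)) = 10^(-1.19320) = 0.064091.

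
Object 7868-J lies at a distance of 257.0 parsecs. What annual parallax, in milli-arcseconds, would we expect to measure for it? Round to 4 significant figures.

p = 1/d = 1/257 = 0.0038911 arcsec.
= 0.0038911 × 1000 = 3.8911 mas.

3.891 mas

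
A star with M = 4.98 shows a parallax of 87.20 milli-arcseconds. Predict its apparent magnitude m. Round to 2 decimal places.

d = 1/p = 1/0.08720″ = 11.468 pc.
m − M = 5 log₁₀ d − 5 = 5 log₁₀(11.468) − 5 = 5.2974 − 5 = 0.2974.
m = M + (m − M) = 4.98 + 0.2974 = 5.28.

m = 5.28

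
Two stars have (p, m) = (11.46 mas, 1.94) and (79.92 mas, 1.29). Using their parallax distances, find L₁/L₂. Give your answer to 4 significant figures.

d₁ = 1/p₁ = 1/0.01146″ = 87.26 pc; d₂ = 1/p₂ = 1/0.07992″ = 12.513 pc.
M₁ = m₁ − 5 log₁₀ d₁ + 5 = 1.94 − 9.7041 + 5 = -2.7641.
M₂ = 1.29 − 5.4868 + 5 = 0.8032.
L₁/L₂ = 10^(0.4(M₂ − M₁)) = 10^(0.4 × 3.5673) = 10^1.42692 = 26.725.

L₁/L₂ = 26.73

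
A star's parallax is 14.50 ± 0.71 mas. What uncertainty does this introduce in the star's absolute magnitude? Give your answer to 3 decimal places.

σ_M = 0.106 mag

M = m − 5 log₁₀ d + 5 = m + 5 log₁₀ p + 5, so ∂M/∂p = 5/(p ln 10).
σ_M = (5/ln 10) · (σ_p/p) = 2.1715 × 0.71/14.50 = 2.1715 × 0.048966 = 0.10633.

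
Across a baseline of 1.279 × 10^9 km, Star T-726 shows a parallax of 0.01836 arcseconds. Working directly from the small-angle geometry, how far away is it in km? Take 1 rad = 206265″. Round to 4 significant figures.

1.437 × 10^16 km

θ = 0.01836″ = 0.01836/206265 = 8.9012 × 10^-8 rad.
d = B/θ = (1.279 × 10^9) / (8.9012 × 10^-8) = 1.4369 × 10^16 km.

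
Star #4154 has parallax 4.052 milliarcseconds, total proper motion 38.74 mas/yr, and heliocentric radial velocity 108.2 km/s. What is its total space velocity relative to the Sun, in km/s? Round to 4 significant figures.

d = 1/p = 1/0.004052″ = 246.79 pc.
μ = 38.74 mas/yr = 0.03874 ″/yr.
v_t = 4.740 μ d = 4.740 × 0.03874 × 246.79 = 45.317 km/s.
v = √(v_r² + v_t²) = √(108.2² + 45.317²) = √13760.9 = 117.31 km/s.

117.3 km/s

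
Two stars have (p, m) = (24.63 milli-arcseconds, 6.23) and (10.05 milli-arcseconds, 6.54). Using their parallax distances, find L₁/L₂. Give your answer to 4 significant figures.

L₁/L₂ = 0.2215

d₁ = 1/p₁ = 1/0.02463″ = 40.601 pc; d₂ = 1/p₂ = 1/0.01005″ = 99.502 pc.
M₁ = m₁ − 5 log₁₀ d₁ + 5 = 6.23 − 8.0427 + 5 = 3.1873.
M₂ = 6.54 − 9.9892 + 5 = 1.5508.
L₁/L₂ = 10^(0.4(M₂ − M₁)) = 10^(0.4 × (-1.6365)) = 10^(-0.65460) = 0.22151.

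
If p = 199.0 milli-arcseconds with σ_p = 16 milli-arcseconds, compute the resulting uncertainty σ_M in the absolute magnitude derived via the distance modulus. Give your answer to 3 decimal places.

σ_M = 0.175 mag

M = m − 5 log₁₀ d + 5 = m + 5 log₁₀ p + 5, so ∂M/∂p = 5/(p ln 10).
σ_M = (5/ln 10) · (σ_p/p) = 2.1715 × 16/199.0 = 2.1715 × 0.080402 = 0.17459.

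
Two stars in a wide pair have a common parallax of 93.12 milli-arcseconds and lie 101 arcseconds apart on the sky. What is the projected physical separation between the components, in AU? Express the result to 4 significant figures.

d = 1/p = 1/0.09312″ = 10.739 pc.
At distance d (pc), an angle of θ arcsec spans θ·d AU: s = 101 × 10.739 = 1084.6 AU.

1085 AU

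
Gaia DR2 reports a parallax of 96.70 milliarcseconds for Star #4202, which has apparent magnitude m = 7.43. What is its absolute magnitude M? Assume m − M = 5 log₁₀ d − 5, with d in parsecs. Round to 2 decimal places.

M = 7.36

d = 1/p = 1/0.09670″ = 10.341 pc.
m − M = 5 log₁₀(10.341) − 5 = 5.0728 − 5 = 0.0728.
M = m − (m − M) = 7.43 − 0.0728 = 7.36.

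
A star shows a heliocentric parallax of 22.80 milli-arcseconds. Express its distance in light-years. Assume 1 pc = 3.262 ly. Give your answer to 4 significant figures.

p = 22.80 milli-arcseconds = 0.02280 arcsec.
d = 1/p = 1/0.02280 = 43.86 pc.
In light-years: 43.86 × 3.262 = 143.07 ly.

143.1 light years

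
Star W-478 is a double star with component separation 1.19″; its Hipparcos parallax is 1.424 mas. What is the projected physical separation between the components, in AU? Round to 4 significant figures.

835.7 AU

d = 1/p = 1/0.001424″ = 702.25 pc.
At distance d (pc), an angle of θ arcsec spans θ·d AU: s = 1.19 × 702.25 = 835.68 AU.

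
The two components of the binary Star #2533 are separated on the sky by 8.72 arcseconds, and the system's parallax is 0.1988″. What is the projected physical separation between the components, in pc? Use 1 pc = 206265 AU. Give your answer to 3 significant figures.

0.000213 pc

d = 1/p = 1/0.1988″ = 5.0302 pc.
At distance d (pc), an angle of θ arcsec spans θ·d AU: s = 8.72 × 5.0302 = 43.863 AU.
= 43.863 / 206265 = 0.00021265 pc.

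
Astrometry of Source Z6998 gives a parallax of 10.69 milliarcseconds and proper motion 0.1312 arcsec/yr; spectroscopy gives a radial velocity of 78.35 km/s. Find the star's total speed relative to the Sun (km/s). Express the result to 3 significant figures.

d = 1/p = 1/0.01069″ = 93.545 pc.
v_t = 4.740 μ d = 4.740 × 0.1312 × 93.545 = 58.175 km/s.
v = √(v_r² + v_t²) = √(78.35² + 58.175²) = √9523.05 = 97.586 km/s.

97.6 km/s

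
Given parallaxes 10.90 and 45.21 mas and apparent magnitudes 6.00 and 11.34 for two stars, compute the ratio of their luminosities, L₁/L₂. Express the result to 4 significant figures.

d₁ = 1/p₁ = 1/0.01090″ = 91.743 pc; d₂ = 1/p₂ = 1/0.04521″ = 22.119 pc.
M₁ = m₁ − 5 log₁₀ d₁ + 5 = 6.00 − 9.8129 + 5 = 1.1871.
M₂ = 11.34 − 6.7238 + 5 = 9.6162.
L₁/L₂ = 10^(0.4(M₂ − M₁)) = 10^(0.4 × 8.4291) = 10^3.37164 = 2353.1.

L₁/L₂ = 2353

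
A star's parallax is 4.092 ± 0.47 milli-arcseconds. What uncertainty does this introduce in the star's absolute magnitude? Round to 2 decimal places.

M = m − 5 log₁₀ d + 5 = m + 5 log₁₀ p + 5, so ∂M/∂p = 5/(p ln 10).
σ_M = (5/ln 10) · (σ_p/p) = 2.1715 × 0.47/4.092 = 2.1715 × 0.11486 = 0.24942.

σ_M = 0.25 mag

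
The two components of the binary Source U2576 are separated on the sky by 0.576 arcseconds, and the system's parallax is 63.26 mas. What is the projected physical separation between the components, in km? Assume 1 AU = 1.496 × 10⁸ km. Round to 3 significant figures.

1.36 × 10^9 km

d = 1/p = 1/0.06326″ = 15.808 pc.
At distance d (pc), an angle of θ arcsec spans θ·d AU: s = 0.576 × 15.808 = 9.1054 AU.
= 9.1054 × 1.496 × 10⁸ km = 1.3622 × 10^9 km.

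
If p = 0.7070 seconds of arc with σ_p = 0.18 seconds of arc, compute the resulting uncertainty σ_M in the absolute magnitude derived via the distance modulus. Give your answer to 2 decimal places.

M = m − 5 log₁₀ d + 5 = m + 5 log₁₀ p + 5, so ∂M/∂p = 5/(p ln 10).
σ_M = (5/ln 10) · (σ_p/p) = 2.1715 × 0.18/0.7070 = 2.1715 × 0.2546 = 0.55286.

σ_M = 0.55 mag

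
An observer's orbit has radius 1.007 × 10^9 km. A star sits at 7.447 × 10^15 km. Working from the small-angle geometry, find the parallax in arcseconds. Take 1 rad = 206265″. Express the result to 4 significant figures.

θ ≈ B/d = (1.007 × 10^9) / (7.447 × 10^15) = 1.3522 × 10^-7 rad.
In arcseconds: 1.3522 × 10^-7 × 206265 = 0.027891″.

0.02789 arcsec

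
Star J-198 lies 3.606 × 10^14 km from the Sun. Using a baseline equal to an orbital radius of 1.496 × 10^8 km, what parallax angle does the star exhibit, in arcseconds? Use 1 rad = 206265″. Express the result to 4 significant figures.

θ ≈ B/d = (1.496 × 10^8) / (3.606 × 10^14) = 4.1486 × 10^-7 rad.
In arcseconds: 4.1486 × 10^-7 × 206265 = 0.085571″.

0.08557 arcsec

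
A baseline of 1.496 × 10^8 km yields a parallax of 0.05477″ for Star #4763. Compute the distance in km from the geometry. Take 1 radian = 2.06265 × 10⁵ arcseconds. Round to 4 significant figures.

5.634 × 10^14 km

θ = 0.05477″ = 0.05477/206265 = 2.6553 × 10^-7 rad.
d = B/θ = (1.496 × 10^8) / (2.6553 × 10^-7) = 5.6340 × 10^14 km.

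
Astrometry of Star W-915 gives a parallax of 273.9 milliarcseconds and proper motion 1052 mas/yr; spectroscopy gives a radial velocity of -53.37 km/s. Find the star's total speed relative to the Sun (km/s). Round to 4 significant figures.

d = 1/p = 1/0.2739″ = 3.651 pc.
μ = 1052 mas/yr = 1.052 ″/yr.
v_t = 4.740 μ d = 4.740 × 1.052 × 3.651 = 18.206 km/s.
v = √(v_r² + v_t²) = √((-53.37)² + 18.206²) = √3179.82 = 56.39 km/s.

56.39 km/s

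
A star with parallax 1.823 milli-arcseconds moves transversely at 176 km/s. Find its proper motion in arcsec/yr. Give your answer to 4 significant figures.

0.06769 arcsec/yr

d = 1/p = 1/0.001823″ = 548.55 pc.
μ = v_t / (4.74 d) = 176 / (4.74 × 548.55) = 176 / 2600.1 = 0.06769 ″/yr.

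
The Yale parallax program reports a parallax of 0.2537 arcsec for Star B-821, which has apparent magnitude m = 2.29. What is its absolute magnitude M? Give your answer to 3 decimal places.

d = 1/p = 1/0.2537″ = 3.9417 pc.
m − M = 5 log₁₀(3.9417) − 5 = 2.9784 − 5 = -2.0216.
M = m − (m − M) = 2.29 − (-2.0216) = 4.312.

M = 4.312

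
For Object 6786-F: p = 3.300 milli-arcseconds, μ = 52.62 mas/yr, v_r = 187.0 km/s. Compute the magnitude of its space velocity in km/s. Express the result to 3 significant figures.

202 km/s

d = 1/p = 1/0.003300″ = 303.03 pc.
μ = 52.62 mas/yr = 0.05262 ″/yr.
v_t = 4.740 μ d = 4.740 × 0.05262 × 303.03 = 75.581 km/s.
v = √(v_r² + v_t²) = √(187.0² + 75.581²) = √40681.5 = 201.7 km/s.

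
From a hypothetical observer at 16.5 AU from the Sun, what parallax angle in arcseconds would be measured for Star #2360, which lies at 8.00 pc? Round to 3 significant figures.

2.06 arcsec

p (arcsec) = B (AU) / d (pc).
p = 16.5 / 8.00 = 2.0625 arcsec.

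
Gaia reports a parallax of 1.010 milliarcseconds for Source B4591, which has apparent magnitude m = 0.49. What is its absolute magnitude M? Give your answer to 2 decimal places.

M = -9.49

d = 1/p = 1/0.001010″ = 990.1 pc.
m − M = 5 log₁₀(990.1) − 5 = 14.9784 − 5 = 9.9784.
M = m − (m − M) = 0.49 − 9.9784 = -9.49.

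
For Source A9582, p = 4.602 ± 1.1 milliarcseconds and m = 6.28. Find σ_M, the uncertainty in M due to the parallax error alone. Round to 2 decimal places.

M = m − 5 log₁₀ d + 5 = m + 5 log₁₀ p + 5, so ∂M/∂p = 5/(p ln 10).
σ_M = (5/ln 10) · (σ_p/p) = 2.1715 × 1.1/4.602 = 2.1715 × 0.23903 = 0.51905.

σ_M = 0.52 mag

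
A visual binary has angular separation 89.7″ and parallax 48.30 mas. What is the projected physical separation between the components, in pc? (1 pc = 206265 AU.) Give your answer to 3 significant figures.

0.00900 pc

d = 1/p = 1/0.04830″ = 20.704 pc.
At distance d (pc), an angle of θ arcsec spans θ·d AU: s = 89.7 × 20.704 = 1857.1 AU.
= 1857.1 / 206265 = 0.0090035 pc.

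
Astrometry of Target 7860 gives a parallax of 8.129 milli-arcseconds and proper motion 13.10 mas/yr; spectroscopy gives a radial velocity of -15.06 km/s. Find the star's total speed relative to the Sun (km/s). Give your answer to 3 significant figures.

d = 1/p = 1/0.008129″ = 123.02 pc.
μ = 13.10 mas/yr = 0.01310 ″/yr.
v_t = 4.740 μ d = 4.740 × 0.01310 × 123.02 = 7.6388 km/s.
v = √(v_r² + v_t²) = √((-15.06)² + 7.6388²) = √285.155 = 16.887 km/s.

16.9 km/s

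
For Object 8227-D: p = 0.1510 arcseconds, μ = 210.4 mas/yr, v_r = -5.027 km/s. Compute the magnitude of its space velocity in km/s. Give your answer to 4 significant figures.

d = 1/p = 1/0.1510″ = 6.6225 pc.
μ = 210.4 mas/yr = 0.2104 ″/yr.
v_t = 4.740 μ d = 4.740 × 0.2104 × 6.6225 = 6.6046 km/s.
v = √(v_r² + v_t²) = √((-5.027)² + 6.6046²) = √68.8915 = 8.3001 km/s.

8.300 km/s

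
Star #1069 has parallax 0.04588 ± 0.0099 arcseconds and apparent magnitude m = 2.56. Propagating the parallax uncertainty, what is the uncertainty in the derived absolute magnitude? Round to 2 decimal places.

σ_M = 0.47 mag

M = m − 5 log₁₀ d + 5 = m + 5 log₁₀ p + 5, so ∂M/∂p = 5/(p ln 10).
σ_M = (5/ln 10) · (σ_p/p) = 2.1715 × 0.0099/0.04588 = 2.1715 × 0.21578 = 0.46857.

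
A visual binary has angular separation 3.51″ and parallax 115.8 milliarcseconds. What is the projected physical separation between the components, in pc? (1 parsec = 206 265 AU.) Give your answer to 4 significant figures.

0.0001470 pc

d = 1/p = 1/0.1158″ = 8.6356 pc.
At distance d (pc), an angle of θ arcsec spans θ·d AU: s = 3.51 × 8.6356 = 30.311 AU.
= 30.311 / 206265 = 0.00014695 pc.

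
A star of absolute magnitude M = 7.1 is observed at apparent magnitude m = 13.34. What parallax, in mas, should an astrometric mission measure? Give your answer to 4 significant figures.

5.649 mas

m − M = 13.34 − 7.1 = 6.24.
d = 10^((m−M)/5 + 1) = 10^2.248 = 177.01 pc.
p = 1/d = 1/177.01 = 0.0056494 arcsec = 5.6494 mas.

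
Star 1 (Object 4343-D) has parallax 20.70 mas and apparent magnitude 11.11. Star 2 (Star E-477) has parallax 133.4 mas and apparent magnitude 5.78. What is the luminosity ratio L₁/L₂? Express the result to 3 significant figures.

L₁/L₂ = 0.306

d₁ = 1/p₁ = 1/0.02070″ = 48.309 pc; d₂ = 1/p₂ = 1/0.1334″ = 7.4963 pc.
M₁ = m₁ − 5 log₁₀ d₁ + 5 = 11.11 − 8.4201 + 5 = 7.6899.
M₂ = 5.78 − 4.3742 + 5 = 6.4058.
L₁/L₂ = 10^(0.4(M₂ − M₁)) = 10^(0.4 × (-1.2841)) = 10^(-0.51364) = 0.30645.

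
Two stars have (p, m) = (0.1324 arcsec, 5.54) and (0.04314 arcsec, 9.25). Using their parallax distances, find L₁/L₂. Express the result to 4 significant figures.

d₁ = 1/p₁ = 1/0.1324″ = 7.5529 pc; d₂ = 1/p₂ = 1/0.04314″ = 23.18 pc.
M₁ = m₁ − 5 log₁₀ d₁ + 5 = 5.54 − 4.3906 + 5 = 6.1494.
M₂ = 9.25 − 6.8256 + 5 = 7.4244.
L₁/L₂ = 10^(0.4(M₂ − M₁)) = 10^(0.4 × 1.2750) = 10^0.51000 = 3.2359.

L₁/L₂ = 3.236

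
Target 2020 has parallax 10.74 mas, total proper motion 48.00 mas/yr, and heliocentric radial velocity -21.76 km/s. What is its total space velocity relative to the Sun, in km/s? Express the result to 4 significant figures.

d = 1/p = 1/0.01074″ = 93.11 pc.
μ = 48.00 mas/yr = 0.04800 ″/yr.
v_t = 4.740 μ d = 4.740 × 0.04800 × 93.11 = 21.184 km/s.
v = √(v_r² + v_t²) = √((-21.76)² + 21.184²) = √922.259 = 30.369 km/s.

30.37 km/s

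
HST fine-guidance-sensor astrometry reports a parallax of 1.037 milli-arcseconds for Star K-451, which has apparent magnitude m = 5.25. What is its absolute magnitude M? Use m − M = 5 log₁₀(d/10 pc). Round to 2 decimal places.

d = 1/p = 1/0.001037″ = 964.32 pc.
m − M = 5 log₁₀(964.32) − 5 = 14.9211 − 5 = 9.9211.
M = m − (m − M) = 5.25 − 9.9211 = -4.67.

M = -4.67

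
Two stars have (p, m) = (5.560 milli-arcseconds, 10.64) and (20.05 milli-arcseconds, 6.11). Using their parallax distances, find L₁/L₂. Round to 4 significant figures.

d₁ = 1/p₁ = 1/0.005560″ = 179.86 pc; d₂ = 1/p₂ = 1/0.02005″ = 49.875 pc.
M₁ = m₁ − 5 log₁₀ d₁ + 5 = 10.64 − 11.2747 + 5 = 4.3653.
M₂ = 6.11 − 8.4894 + 5 = 2.6206.
L₁/L₂ = 10^(0.4(M₂ − M₁)) = 10^(0.4 × (-1.7447)) = 10^(-0.69788) = 0.2005.

L₁/L₂ = 0.2005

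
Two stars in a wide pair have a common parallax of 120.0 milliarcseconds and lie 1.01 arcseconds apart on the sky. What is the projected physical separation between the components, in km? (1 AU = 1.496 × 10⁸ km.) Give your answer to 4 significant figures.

1.259 × 10^9 km

d = 1/p = 1/0.1200″ = 8.3333 pc.
At distance d (pc), an angle of θ arcsec spans θ·d AU: s = 1.01 × 8.3333 = 8.4166 AU.
= 8.4166 × 1.496 × 10⁸ km = 1.2591 × 10^9 km.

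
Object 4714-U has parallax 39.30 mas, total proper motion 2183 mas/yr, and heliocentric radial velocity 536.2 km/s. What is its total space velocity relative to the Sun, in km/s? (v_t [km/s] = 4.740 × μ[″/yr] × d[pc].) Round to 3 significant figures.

597 km/s

d = 1/p = 1/0.03930″ = 25.445 pc.
μ = 2183 mas/yr = 2.183 ″/yr.
v_t = 4.740 μ d = 4.740 × 2.183 × 25.445 = 263.29 km/s.
v = √(v_r² + v_t²) = √(536.2² + 263.29²) = √356832 = 597.35 km/s.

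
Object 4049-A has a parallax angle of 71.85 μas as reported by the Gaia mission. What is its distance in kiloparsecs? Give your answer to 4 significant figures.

13.92 kpc

p = 71.85 μas = 0.00007185 arcsec.
d = 1/p = 1/0.00007185 = 13918 pc.
= 13.918 kpc.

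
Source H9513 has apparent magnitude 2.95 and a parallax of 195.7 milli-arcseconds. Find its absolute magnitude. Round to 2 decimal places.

M = 4.41

d = 1/p = 1/0.1957″ = 5.1099 pc.
m − M = 5 log₁₀(5.1099) − 5 = 3.5421 − 5 = -1.4579.
M = m − (m − M) = 2.95 − (-1.4579) = 4.41.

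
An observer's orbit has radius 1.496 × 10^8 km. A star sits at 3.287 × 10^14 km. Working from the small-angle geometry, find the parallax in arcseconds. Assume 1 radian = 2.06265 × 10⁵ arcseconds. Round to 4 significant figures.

θ ≈ B/d = (1.496 × 10^8) / (3.287 × 10^14) = 4.5513 × 10^-7 rad.
In arcseconds: 4.5513 × 10^-7 × 206265 = 0.093877″.

0.09388 arcsec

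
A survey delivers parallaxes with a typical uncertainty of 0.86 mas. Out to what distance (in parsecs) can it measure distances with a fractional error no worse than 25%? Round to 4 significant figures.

290.7 pc

σ_d/d = σ_p/p, so the condition is σ_p/p ≤ 0.25, i.e. p ≥ σ_p/0.25.
p_min = 0.86/0.25 = 3.44 mas = 0.00344 arcsec.
d_max = 1/p_min = 1/0.00344 = 290.7 pc.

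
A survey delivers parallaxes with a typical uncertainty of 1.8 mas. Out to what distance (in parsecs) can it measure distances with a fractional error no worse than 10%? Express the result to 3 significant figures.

σ_d/d = σ_p/p, so the condition is σ_p/p ≤ 0.10, i.e. p ≥ σ_p/0.10.
p_min = 1.8/0.10 = 18 mas = 0.018 arcsec.
d_max = 1/p_min = 1/0.018 = 55.556 pc.

55.6 pc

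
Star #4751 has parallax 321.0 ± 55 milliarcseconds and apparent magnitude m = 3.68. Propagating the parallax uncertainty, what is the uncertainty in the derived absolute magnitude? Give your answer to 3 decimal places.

M = m − 5 log₁₀ d + 5 = m + 5 log₁₀ p + 5, so ∂M/∂p = 5/(p ln 10).
σ_M = (5/ln 10) · (σ_p/p) = 2.1715 × 55/321.0 = 2.1715 × 0.17134 = 0.37206.

σ_M = 0.372 mag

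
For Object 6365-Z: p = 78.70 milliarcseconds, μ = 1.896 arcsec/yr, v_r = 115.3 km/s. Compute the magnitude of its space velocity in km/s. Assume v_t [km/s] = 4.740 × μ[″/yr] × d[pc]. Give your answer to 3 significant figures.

162 km/s

d = 1/p = 1/0.07870″ = 12.706 pc.
v_t = 4.740 μ d = 4.740 × 1.896 × 12.706 = 114.19 km/s.
v = √(v_r² + v_t²) = √(115.3² + 114.19²) = √26333.4 = 162.28 km/s.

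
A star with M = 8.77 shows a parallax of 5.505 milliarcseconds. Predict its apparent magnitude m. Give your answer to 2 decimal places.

m = 15.07

d = 1/p = 1/0.005505″ = 181.65 pc.
m − M = 5 log₁₀ d − 5 = 5 log₁₀(181.65) − 5 = 11.2962 − 5 = 6.2962.
m = M + (m − M) = 8.77 + 6.2962 = 15.07.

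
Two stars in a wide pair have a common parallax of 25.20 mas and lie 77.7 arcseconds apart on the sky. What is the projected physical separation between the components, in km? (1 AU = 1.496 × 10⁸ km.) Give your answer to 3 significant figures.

d = 1/p = 1/0.02520″ = 39.683 pc.
At distance d (pc), an angle of θ arcsec spans θ·d AU: s = 77.7 × 39.683 = 3083.4 AU.
= 3083.4 × 1.496 × 10⁸ km = 4.6128 × 10^11 km.

4.61 × 10^11 km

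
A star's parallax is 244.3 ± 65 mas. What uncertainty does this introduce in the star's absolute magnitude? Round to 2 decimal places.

σ_M = 0.58 mag

M = m − 5 log₁₀ d + 5 = m + 5 log₁₀ p + 5, so ∂M/∂p = 5/(p ln 10).
σ_M = (5/ln 10) · (σ_p/p) = 2.1715 × 65/244.3 = 2.1715 × 0.26607 = 0.57777.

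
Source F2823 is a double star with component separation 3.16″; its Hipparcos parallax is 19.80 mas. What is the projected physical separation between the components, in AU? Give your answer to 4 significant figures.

d = 1/p = 1/0.01980″ = 50.505 pc.
At distance d (pc), an angle of θ arcsec spans θ·d AU: s = 3.16 × 50.505 = 159.6 AU.

159.6 AU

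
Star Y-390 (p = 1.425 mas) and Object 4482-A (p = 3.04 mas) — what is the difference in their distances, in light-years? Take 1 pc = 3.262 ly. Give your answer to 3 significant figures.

d_A = 1/0.001425″ = 701.75 pc; d_B = 1/0.003040″ = 328.95 pc.
|d_B − d_A| = |328.95 − 701.75| = 372.8 pc = 372.8 × 3.262 ly = 1216.1 ly.

1220 ly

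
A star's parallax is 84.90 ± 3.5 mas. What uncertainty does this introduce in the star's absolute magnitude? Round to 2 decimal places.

M = m − 5 log₁₀ d + 5 = m + 5 log₁₀ p + 5, so ∂M/∂p = 5/(p ln 10).
σ_M = (5/ln 10) · (σ_p/p) = 2.1715 × 3.5/84.90 = 2.1715 × 0.041225 = 0.08952.

σ_M = 0.09 mag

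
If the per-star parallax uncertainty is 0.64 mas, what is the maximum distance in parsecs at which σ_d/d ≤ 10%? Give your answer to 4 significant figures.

156.3 pc

σ_d/d = σ_p/p, so the condition is σ_p/p ≤ 0.10, i.e. p ≥ σ_p/0.10.
p_min = 0.64/0.10 = 6.4 mas = 0.0064 arcsec.
d_max = 1/p_min = 1/0.0064 = 156.25 pc.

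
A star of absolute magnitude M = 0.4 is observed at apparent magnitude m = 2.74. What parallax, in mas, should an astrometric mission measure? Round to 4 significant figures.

m − M = 2.74 − 0.4 = 2.34.
d = 10^((m−M)/5 + 1) = 10^1.468 = 29.376 pc.
p = 1/d = 1/29.376 = 0.034041 arcsec = 34.041 mas.

34.04 mas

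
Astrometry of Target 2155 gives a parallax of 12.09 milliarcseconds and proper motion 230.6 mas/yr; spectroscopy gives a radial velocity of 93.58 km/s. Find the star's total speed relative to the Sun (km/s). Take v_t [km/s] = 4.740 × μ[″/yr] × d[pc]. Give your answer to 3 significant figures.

d = 1/p = 1/0.01209″ = 82.713 pc.
μ = 230.6 mas/yr = 0.2306 ″/yr.
v_t = 4.740 μ d = 4.740 × 0.2306 × 82.713 = 90.409 km/s.
v = √(v_r² + v_t²) = √(93.58² + 90.409²) = √16931 = 130.12 km/s.

130 km/s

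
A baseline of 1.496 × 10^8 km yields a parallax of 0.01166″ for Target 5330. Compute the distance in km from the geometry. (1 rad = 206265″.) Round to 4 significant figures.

2.646 × 10^15 km

θ = 0.01166″ = 0.01166/206265 = 5.6529 × 10^-8 rad.
d = B/θ = (1.496 × 10^8) / (5.6529 × 10^-8) = 2.6464 × 10^15 km.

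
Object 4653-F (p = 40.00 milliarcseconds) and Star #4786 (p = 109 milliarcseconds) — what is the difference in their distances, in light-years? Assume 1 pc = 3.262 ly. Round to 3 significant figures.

d_A = 1/0.04000″ = 25 pc; d_B = 1/0.1090″ = 9.1743 pc.
|d_B − d_A| = |9.1743 − 25| = 15.826 pc = 15.826 × 3.262 ly = 51.624 ly.

51.6 ly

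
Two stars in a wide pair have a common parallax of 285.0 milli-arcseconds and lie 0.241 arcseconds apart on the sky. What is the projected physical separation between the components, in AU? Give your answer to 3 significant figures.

d = 1/p = 1/0.2850″ = 3.5088 pc.
At distance d (pc), an angle of θ arcsec spans θ·d AU: s = 0.241 × 3.5088 = 0.84562 AU.

0.846 AU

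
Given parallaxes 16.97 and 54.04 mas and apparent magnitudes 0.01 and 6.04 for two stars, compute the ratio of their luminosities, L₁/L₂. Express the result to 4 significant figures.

d₁ = 1/p₁ = 1/0.01697″ = 58.928 pc; d₂ = 1/p₂ = 1/0.05404″ = 18.505 pc.
M₁ = m₁ − 5 log₁₀ d₁ + 5 = 0.01 − 8.8516 + 5 = -3.8416.
M₂ = 6.04 − 6.3364 + 5 = 4.7036.
L₁/L₂ = 10^(0.4(M₂ − M₁)) = 10^(0.4 × 8.5452) = 10^3.41808 = 2618.7.

L₁/L₂ = 2619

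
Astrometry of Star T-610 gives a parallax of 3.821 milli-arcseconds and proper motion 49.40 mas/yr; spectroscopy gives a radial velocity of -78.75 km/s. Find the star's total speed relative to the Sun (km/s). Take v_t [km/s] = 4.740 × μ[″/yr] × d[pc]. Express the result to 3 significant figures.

99.8 km/s

d = 1/p = 1/0.003821″ = 261.71 pc.
μ = 49.40 mas/yr = 0.04940 ″/yr.
v_t = 4.740 μ d = 4.740 × 0.04940 × 261.71 = 61.281 km/s.
v = √(v_r² + v_t²) = √((-78.75)² + 61.281²) = √9956.92 = 99.784 km/s.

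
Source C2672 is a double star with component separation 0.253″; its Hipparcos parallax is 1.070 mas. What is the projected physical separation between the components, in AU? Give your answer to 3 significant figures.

236 AU

d = 1/p = 1/0.001070″ = 934.58 pc.
At distance d (pc), an angle of θ arcsec spans θ·d AU: s = 0.253 × 934.58 = 236.45 AU.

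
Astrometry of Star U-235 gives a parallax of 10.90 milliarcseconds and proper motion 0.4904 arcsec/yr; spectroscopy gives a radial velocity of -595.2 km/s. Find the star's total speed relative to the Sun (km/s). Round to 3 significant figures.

d = 1/p = 1/0.01090″ = 91.743 pc.
v_t = 4.740 μ d = 4.740 × 0.4904 × 91.743 = 213.26 km/s.
v = √(v_r² + v_t²) = √((-595.2)² + 213.26²) = √399743 = 632.25 km/s.

632 km/s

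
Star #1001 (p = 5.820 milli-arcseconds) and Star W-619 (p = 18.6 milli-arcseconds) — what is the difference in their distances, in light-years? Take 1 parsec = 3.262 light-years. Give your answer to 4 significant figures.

d_A = 1/0.005820″ = 171.82 pc; d_B = 1/0.01860″ = 53.763 pc.
|d_B − d_A| = |53.763 − 171.82| = 118.06 pc = 118.06 × 3.262 ly = 385.11 ly.

385.1 ly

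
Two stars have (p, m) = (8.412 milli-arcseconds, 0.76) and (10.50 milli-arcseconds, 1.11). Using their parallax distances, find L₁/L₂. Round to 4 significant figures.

L₁/L₂ = 2.151

d₁ = 1/p₁ = 1/0.008412″ = 118.88 pc; d₂ = 1/p₂ = 1/0.01050″ = 95.238 pc.
M₁ = m₁ − 5 log₁₀ d₁ + 5 = 0.76 − 10.3755 + 5 = -4.6155.
M₂ = 1.11 − 9.8941 + 5 = -3.7841.
L₁/L₂ = 10^(0.4(M₂ − M₁)) = 10^(0.4 × 0.8314) = 10^0.33256 = 2.1506.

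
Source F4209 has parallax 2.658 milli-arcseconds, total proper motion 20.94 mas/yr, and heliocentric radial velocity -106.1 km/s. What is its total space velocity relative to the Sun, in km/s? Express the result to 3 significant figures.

d = 1/p = 1/0.002658″ = 376.22 pc.
μ = 20.94 mas/yr = 0.02094 ″/yr.
v_t = 4.740 μ d = 4.740 × 0.02094 × 376.22 = 37.342 km/s.
v = √(v_r² + v_t²) = √((-106.1)² + 37.342²) = √12651.6 = 112.48 km/s.

112 km/s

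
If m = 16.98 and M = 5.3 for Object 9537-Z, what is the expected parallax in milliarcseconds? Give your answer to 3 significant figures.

0.461 mas

m − M = 16.98 − 5.3 = 11.68.
d = 10^((m−M)/5 + 1) = 10^3.336 = 2167.7 pc.
p = 1/d = 1/2167.7 = 0.00046132 arcsec = 0.46132 mas.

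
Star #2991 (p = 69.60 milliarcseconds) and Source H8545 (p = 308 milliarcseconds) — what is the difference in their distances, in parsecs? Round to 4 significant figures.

d_A = 1/0.06960″ = 14.368 pc; d_B = 1/0.3080″ = 3.2468 pc.
|d_B − d_A| = |3.2468 − 14.368| = 11.121 pc.

11.12 pc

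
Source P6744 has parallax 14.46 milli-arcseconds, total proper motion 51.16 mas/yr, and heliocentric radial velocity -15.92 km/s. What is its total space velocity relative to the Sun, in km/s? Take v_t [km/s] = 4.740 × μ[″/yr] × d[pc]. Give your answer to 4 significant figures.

d = 1/p = 1/0.01446″ = 69.156 pc.
μ = 51.16 mas/yr = 0.05116 ″/yr.
v_t = 4.740 μ d = 4.740 × 0.05116 × 69.156 = 16.77 km/s.
v = √(v_r² + v_t²) = √((-15.92)² + 16.77²) = √534.679 = 23.123 km/s.

23.12 km/s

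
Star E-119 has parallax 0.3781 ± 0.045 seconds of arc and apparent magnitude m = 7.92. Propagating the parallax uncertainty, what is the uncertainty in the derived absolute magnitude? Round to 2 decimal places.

M = m − 5 log₁₀ d + 5 = m + 5 log₁₀ p + 5, so ∂M/∂p = 5/(p ln 10).
σ_M = (5/ln 10) · (σ_p/p) = 2.1715 × 0.045/0.3781 = 2.1715 × 0.11902 = 0.25845.

σ_M = 0.26 mag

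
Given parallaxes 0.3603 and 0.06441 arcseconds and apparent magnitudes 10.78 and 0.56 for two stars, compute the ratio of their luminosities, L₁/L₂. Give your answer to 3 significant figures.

L₁/L₂ = 2.61 × 10^-6

d₁ = 1/p₁ = 1/0.3603″ = 2.7755 pc; d₂ = 1/p₂ = 1/0.06441″ = 15.526 pc.
M₁ = m₁ − 5 log₁₀ d₁ + 5 = 10.78 − 2.2167 + 5 = 13.5633.
M₂ = 0.56 − 5.9553 + 5 = -0.3953.
L₁/L₂ = 10^(0.4(M₂ − M₁)) = 10^(0.4 × (-13.9586)) = 10^(-5.58344) = 0.0000026095.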